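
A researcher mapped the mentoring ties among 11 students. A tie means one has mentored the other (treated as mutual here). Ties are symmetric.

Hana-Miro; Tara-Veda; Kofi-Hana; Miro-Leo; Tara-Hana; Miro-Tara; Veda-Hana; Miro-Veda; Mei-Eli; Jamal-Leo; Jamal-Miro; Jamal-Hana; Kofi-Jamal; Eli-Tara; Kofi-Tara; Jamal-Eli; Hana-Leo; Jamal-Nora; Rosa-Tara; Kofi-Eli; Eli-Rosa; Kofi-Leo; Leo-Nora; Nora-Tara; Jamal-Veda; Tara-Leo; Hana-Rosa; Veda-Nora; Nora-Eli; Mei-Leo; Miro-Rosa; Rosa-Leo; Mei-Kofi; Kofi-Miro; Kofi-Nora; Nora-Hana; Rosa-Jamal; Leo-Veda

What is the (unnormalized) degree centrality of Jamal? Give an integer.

8

Jamal is directly tied to Eli, Hana, Kofi, Leo, Miro, Nora, Rosa, and Veda. That is 8 neighbors, so the degree of Jamal is 8.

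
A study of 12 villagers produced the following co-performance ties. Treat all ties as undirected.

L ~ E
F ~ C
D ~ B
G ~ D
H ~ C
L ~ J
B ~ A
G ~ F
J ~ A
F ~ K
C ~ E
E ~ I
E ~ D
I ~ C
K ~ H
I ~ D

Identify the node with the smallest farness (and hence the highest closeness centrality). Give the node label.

E

Farness (sum of distances to all others) for each node — A:33, B:27, C:22, D:21, E:20, F:25, G:25, H:30, I:22, J:32, K:33, L:26.
The smallest farness is 20, for E, so E has the highest closeness.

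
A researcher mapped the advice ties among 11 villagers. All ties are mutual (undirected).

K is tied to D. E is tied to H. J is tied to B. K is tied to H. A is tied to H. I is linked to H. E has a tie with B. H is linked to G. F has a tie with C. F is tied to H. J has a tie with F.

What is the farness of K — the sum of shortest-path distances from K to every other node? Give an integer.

Distances from K: A:2, B:3, C:3, D:1, E:2, F:2, G:2, H:1, I:2, J:3.
Sum = 2 + 3 + 3 + 1 + 2 + 2 + 2 + 1 + 2 + 3 = 21.

21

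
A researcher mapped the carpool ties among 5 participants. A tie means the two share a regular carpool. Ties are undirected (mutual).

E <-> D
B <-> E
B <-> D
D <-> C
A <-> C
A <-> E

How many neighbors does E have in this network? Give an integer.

E is directly tied to A, B, and D. That is 3 neighbors, so the degree of E is 3.

3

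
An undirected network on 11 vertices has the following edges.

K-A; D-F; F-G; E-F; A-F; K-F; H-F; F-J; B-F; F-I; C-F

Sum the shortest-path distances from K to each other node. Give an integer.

Distances from K: A:1, B:2, C:2, D:2, E:2, F:1, G:2, H:2, I:2, J:2.
Sum = 1 + 2 + 2 + 2 + 2 + 1 + 2 + 2 + 2 + 2 = 18.

18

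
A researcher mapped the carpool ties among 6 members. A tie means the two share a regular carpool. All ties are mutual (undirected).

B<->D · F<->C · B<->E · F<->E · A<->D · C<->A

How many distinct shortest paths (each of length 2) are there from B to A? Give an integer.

1

The shortest distance is 2, and the only length-2 path is B–D–A. So there is exactly 1 shortest path.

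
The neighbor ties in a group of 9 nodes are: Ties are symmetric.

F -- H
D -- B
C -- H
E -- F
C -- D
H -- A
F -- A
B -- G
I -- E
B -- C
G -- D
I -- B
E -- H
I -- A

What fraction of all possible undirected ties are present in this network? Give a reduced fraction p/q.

There are 14 edges and 9 nodes, so the maximum possible is C(9,2) = 36.
Density = 14/36 = 7/18.

7/18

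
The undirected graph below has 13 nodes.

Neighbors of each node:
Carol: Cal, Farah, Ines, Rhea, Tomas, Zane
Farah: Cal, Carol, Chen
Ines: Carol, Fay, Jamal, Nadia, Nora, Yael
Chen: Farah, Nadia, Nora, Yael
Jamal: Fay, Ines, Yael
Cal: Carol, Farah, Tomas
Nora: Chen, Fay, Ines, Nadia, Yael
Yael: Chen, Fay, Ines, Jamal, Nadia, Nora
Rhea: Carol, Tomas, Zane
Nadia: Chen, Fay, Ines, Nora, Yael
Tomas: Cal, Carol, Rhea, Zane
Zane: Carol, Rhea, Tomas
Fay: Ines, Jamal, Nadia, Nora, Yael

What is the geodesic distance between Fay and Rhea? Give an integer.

One shortest route is Fay – Ines – Carol – Rhea, which uses 3 edges, and at distance 2 from Fay we only reach {Carol, Chen}, which does not include Rhea. So d(Fay,Rhea) = 3.

3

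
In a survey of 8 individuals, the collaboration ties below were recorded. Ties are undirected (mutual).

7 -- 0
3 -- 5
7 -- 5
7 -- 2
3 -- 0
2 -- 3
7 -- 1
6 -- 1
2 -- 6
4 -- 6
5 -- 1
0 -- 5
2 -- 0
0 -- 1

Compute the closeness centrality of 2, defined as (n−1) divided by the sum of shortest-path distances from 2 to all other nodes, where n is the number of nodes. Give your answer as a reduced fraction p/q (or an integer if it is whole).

7/10

Distances from 2: 0:1, 1:2, 3:1, 4:2, 5:2, 6:1, 7:1. Sum = 10.
n = 8, so closeness = 7/10.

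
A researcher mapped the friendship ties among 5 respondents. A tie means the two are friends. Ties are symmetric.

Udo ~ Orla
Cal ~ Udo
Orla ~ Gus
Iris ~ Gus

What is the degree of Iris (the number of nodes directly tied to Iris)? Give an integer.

Iris is directly tied to Gus. That is 1 neighbor, so the degree of Iris is 1.

1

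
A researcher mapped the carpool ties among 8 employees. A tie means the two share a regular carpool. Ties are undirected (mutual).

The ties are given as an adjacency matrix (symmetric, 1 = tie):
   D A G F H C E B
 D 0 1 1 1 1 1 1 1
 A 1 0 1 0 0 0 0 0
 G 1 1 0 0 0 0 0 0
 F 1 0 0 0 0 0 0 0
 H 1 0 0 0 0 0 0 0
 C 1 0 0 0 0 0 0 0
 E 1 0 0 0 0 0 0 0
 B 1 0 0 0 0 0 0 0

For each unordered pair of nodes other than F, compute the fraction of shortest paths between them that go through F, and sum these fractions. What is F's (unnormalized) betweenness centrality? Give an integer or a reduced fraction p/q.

No shortest path between any pair of other nodes passes through F.
Summing the contributions gives betweenness(F) = 0.

0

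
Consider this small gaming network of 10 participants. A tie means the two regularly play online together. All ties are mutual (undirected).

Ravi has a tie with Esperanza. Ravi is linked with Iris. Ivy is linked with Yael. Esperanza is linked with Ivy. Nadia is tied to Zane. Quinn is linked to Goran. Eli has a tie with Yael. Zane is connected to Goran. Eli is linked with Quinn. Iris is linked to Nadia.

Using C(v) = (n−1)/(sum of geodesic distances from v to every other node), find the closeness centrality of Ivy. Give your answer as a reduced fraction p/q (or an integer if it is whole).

Distances from Ivy: Eli:2, Esperanza:1, Goran:4, Iris:3, Nadia:4, Quinn:3, Ravi:2, Yael:1, Zane:5. Sum = 25.
n = 10, so closeness = 9/25.

9/25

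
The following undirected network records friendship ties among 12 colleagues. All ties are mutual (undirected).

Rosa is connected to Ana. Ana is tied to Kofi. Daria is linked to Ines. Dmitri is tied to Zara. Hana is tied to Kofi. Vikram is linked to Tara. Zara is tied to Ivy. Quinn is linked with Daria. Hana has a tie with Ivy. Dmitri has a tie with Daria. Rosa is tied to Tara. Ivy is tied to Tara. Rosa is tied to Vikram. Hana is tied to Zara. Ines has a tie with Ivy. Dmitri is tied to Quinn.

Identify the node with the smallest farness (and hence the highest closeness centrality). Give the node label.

Farness (sum of distances to all others) for each node — Ana:32, Daria:30, Dmitri:27, Hana:23, Ines:25, Ivy:20, Kofi:28, Quinn:35, Rosa:29, Tara:24, Vikram:31, Zara:22.
The smallest farness is 20, for Ivy, so Ivy has the highest closeness.

Ivy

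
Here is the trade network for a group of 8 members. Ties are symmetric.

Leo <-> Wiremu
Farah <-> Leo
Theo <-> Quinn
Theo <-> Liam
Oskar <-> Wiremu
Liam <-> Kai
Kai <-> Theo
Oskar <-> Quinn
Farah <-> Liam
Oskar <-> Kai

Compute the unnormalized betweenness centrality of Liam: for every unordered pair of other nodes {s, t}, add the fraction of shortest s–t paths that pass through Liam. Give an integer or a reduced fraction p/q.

5

Pairs whose geodesics pass through Liam — Oskar–Farah: 1/2; Leo–Kai: 1/2; Leo–Theo: 1; Farah–Kai: 1; Farah–Theo: 1; Farah–Quinn: 1.
All other pairs contribute 0.
Summing the contributions gives betweenness(Liam) = 5.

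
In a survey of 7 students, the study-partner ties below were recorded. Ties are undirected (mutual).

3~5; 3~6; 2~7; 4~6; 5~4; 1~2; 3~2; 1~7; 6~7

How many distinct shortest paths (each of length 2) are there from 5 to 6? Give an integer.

2

The shortest distance is 2. The length-2 paths are: 5–3–6; 5–4–6.
That gives 2 distinct shortest paths.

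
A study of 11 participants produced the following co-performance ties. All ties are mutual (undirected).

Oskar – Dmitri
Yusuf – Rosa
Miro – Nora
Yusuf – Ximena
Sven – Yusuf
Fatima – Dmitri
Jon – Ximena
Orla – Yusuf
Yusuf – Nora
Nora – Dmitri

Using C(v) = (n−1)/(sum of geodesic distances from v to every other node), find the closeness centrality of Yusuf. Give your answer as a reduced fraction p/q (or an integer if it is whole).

Distances from Yusuf: Dmitri:2, Fatima:3, Jon:2, Miro:2, Nora:1, Orla:1, Oskar:3, Rosa:1, Sven:1, Ximena:1. Sum = 17.
n = 11, so closeness = 10/17.

10/17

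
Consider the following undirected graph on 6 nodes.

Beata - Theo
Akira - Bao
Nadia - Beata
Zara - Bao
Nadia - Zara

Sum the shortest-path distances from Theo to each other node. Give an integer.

Distances from Theo: Akira:5, Bao:4, Beata:1, Nadia:2, Zara:3.
Sum = 5 + 4 + 1 + 2 + 3 = 15.

15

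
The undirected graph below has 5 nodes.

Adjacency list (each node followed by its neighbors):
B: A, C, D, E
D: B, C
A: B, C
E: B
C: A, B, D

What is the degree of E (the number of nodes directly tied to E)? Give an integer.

1

E is directly tied to B. That is 1 neighbor, so the degree of E is 1.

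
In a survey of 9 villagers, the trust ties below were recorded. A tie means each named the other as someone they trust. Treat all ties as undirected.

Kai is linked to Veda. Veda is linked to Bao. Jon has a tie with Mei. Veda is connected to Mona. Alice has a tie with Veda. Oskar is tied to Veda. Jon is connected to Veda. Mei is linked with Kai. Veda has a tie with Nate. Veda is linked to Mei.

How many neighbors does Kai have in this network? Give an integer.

Kai is directly tied to Mei and Veda. That is 2 neighbors, so the degree of Kai is 2.

2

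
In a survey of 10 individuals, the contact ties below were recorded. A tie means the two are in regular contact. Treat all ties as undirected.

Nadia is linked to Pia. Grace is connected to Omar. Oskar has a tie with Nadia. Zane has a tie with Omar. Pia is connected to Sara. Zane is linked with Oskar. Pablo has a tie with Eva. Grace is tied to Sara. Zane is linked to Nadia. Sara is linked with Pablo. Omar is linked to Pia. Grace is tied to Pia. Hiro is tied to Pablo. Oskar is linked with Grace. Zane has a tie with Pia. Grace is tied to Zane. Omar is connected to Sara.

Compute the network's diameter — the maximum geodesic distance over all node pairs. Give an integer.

Eccentricity of each node (its greatest distance to any other): Eva:4, Grace:3, Hiro:4, Nadia:4, Omar:3, Oskar:4, Pablo:3, Pia:3, Sara:2, Zane:4.
The maximum eccentricity is 4, realized for instance by the pair Hiro–Zane via Hiro – Pablo – Sara – Omar – Zane. So the diameter is 4.

4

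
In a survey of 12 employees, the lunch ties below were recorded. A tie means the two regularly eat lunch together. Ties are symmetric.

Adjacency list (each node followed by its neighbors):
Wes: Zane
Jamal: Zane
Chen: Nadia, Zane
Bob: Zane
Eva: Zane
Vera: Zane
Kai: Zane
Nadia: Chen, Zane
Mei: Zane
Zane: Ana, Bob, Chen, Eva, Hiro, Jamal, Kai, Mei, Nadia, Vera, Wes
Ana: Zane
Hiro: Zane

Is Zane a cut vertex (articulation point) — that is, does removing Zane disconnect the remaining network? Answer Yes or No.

Yes

Removing Zane leaves {Vera} with no path to {Wes}, so the network splits into 10 components. Zane is a cut vertex.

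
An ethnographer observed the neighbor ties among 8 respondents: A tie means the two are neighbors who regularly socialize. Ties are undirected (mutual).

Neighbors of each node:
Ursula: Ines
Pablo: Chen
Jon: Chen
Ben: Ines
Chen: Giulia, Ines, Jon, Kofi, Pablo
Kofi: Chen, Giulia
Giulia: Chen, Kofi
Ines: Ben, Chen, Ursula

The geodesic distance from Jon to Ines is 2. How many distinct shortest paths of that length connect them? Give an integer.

The shortest distance is 2, and the only length-2 path is Jon–Chen–Ines. So there is exactly 1 shortest path.

1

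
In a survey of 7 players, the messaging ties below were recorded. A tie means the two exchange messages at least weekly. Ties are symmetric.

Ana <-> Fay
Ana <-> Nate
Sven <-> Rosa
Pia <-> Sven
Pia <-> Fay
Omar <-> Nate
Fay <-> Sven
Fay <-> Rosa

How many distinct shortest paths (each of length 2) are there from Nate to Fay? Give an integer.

1

The shortest distance is 2, and the only length-2 path is Nate–Ana–Fay. So there is exactly 1 shortest path.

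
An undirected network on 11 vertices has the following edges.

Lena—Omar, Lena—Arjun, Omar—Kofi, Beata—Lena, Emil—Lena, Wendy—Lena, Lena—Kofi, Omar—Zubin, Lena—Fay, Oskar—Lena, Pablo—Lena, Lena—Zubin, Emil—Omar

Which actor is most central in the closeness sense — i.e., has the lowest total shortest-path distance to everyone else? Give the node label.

Lena

Farness (sum of distances to all others) for each node — Arjun:19, Beata:19, Emil:18, Fay:19, Kofi:18, Lena:10, Omar:16, Oskar:19, Pablo:19, Wendy:19, Zubin:18.
The smallest farness is 10, for Lena, so Lena has the highest closeness.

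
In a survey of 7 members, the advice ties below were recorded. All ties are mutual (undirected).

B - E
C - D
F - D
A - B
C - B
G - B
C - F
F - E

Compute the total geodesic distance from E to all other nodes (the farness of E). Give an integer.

Distances from E: A:2, B:1, C:2, D:2, F:1, G:2.
Sum = 2 + 1 + 2 + 2 + 1 + 2 = 10.

10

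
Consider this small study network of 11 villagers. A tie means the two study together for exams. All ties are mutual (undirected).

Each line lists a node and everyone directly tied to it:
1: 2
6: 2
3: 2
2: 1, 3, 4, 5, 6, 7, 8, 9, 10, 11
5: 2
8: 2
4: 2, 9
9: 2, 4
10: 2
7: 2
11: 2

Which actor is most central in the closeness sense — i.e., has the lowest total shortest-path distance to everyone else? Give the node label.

Farness (sum of distances to all others) for each node — 1:19, 2:10, 3:19, 4:18, 5:19, 6:19, 7:19, 8:19, 9:18, 10:19, 11:19.
The smallest farness is 10, for 2, so 2 has the highest closeness.

2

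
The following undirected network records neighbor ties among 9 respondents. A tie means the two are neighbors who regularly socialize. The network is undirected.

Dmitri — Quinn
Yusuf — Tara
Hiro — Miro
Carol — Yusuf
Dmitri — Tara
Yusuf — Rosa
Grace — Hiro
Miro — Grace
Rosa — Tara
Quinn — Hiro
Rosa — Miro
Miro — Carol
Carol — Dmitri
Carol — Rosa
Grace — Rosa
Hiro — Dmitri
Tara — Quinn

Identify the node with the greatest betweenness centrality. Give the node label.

Unnormalized betweenness of each node: Carol:7/3, Dmitri:8/3, Grace:2/3, Hiro:7/2, Miro:11/6, Quinn:2/3, Rosa:14/3, Tara:10/3, Yusuf:1/3.
Rosa has the largest value, 14/3, making it the main broker — the node through which the most shortest paths run.

Rosa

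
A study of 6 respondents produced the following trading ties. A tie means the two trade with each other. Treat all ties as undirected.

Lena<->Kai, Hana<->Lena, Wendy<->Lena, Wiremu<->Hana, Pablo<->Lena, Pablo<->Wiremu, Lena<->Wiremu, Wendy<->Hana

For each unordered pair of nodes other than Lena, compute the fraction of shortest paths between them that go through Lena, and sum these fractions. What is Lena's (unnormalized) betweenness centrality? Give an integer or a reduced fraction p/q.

6

Pairs whose geodesics pass through Lena — Hana–Pablo: 1/2; Hana–Kai: 1; Pablo–Wendy: 1; Pablo–Kai: 1; Wiremu–Wendy: 1/2; Wiremu–Kai: 1; Wendy–Kai: 1.
All other pairs contribute 0.
Summing the contributions gives betweenness(Lena) = 6.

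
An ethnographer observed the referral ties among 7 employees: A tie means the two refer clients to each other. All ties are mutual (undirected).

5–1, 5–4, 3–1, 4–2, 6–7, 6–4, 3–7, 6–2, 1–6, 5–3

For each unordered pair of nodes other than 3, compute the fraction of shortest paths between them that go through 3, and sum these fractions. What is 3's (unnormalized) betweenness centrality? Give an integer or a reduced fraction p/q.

Pairs whose geodesics pass through 3 — 5–7: 1; 7–1: 1/2.
All other pairs contribute 0.
Summing the contributions gives betweenness(3) = 3/2.

3/2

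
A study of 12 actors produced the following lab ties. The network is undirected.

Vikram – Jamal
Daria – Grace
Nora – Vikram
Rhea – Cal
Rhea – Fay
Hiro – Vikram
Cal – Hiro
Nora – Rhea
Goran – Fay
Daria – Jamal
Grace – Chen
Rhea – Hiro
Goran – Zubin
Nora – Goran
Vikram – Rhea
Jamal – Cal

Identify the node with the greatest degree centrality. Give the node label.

Rhea

Degrees — Cal:3, Chen:1, Daria:2, Fay:2, Goran:3, Grace:2, Hiro:3, Jamal:3, Nora:3, Rhea:5, Vikram:4, Zubin:1.
The maximum is 5, attained only by Rhea.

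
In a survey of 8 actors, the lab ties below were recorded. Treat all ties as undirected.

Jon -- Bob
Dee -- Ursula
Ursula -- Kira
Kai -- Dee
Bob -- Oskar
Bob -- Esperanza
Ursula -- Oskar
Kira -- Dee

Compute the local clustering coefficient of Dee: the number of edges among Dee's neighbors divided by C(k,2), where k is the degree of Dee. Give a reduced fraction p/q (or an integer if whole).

Dee's neighbors: Kai, Kira, and Ursula (k = 3).
Possible neighbor pairs: C(3,2) = 3. Edges among them: Kira–Ursula → e = 1.
Clustering(Dee) = 1/3.

1/3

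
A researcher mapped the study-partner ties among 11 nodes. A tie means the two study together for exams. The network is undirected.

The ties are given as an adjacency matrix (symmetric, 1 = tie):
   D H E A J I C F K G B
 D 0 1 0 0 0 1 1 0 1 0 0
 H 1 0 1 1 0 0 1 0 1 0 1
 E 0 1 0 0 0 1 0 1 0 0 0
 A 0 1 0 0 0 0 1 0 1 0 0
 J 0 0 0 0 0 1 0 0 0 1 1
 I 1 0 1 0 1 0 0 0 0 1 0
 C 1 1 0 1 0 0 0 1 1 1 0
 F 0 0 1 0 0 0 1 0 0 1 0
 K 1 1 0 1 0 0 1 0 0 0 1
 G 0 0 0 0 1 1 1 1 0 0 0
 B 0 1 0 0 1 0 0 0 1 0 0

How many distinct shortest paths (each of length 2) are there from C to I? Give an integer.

The shortest distance is 2. The length-2 paths are: C–D–I; C–G–I.
That gives 2 distinct shortest paths.

2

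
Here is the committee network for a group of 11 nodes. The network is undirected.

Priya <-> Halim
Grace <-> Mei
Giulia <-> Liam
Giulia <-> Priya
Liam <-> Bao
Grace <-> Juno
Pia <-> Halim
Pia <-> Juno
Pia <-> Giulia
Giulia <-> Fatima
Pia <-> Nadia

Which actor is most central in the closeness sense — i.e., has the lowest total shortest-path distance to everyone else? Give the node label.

Farness (sum of distances to all others) for each node — Bao:35, Fatima:28, Giulia:19, Grace:30, Halim:25, Juno:23, Liam:26, Mei:39, Nadia:27, Pia:18, Priya:26.
The smallest farness is 18, for Pia, so Pia has the highest closeness.

Pia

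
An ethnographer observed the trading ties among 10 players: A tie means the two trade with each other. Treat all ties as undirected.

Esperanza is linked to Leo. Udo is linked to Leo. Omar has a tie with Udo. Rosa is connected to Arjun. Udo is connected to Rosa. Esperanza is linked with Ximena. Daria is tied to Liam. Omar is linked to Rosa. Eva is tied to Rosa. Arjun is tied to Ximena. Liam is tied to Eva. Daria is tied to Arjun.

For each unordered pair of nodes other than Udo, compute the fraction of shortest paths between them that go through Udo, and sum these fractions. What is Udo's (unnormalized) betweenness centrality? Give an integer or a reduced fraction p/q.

7

Pairs whose geodesics pass through Udo — Liam–Leo: 1; Daria–Leo: 1/2; Arjun–Leo: 1/2; Esperanza–Omar: 1; Esperanza–Rosa: 1/2; Esperanza–Eva: 1/2; Leo–Omar: 1; Leo–Rosa: 1; Leo–Eva: 1.
All other pairs contribute 0.
Summing the contributions gives betweenness(Udo) = 7.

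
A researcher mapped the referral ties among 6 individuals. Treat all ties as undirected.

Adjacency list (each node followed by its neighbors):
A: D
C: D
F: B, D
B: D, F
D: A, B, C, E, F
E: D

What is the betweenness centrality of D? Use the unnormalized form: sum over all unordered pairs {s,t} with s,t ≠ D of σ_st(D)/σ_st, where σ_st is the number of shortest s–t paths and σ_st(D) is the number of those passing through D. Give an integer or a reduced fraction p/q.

Pairs whose geodesics pass through D — A–C: 1; A–B: 1; A–E: 1; A–F: 1; C–B: 1; C–E: 1; C–F: 1; B–E: 1; E–F: 1.
All other pairs contribute 0.
Summing the contributions gives betweenness(D) = 9.

9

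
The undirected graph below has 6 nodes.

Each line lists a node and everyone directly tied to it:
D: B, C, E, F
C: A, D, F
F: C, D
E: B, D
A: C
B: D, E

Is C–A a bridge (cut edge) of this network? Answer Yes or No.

Without the C–A edge there is no alternate route between C and A, so the network disconnects. It is a bridge.

Yes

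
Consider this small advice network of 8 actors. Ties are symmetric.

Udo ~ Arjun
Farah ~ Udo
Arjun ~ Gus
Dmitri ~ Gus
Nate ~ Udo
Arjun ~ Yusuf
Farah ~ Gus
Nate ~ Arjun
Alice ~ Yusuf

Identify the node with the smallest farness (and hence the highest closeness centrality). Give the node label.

Arjun

Farness (sum of distances to all others) for each node — Alice:20, Arjun:10, Dmitri:18, Farah:15, Gus:12, Nate:14, Udo:13, Yusuf:14.
The smallest farness is 10, for Arjun, so Arjun has the highest closeness.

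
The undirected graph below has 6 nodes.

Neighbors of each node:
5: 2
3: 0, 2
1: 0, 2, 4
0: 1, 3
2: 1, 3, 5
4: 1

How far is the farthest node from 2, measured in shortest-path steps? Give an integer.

2

Distances from 2: 0:2, 1:1, 3:1, 4:2, 5:1.
The largest is 2 (to 0 and 4), so the eccentricity of 2 is 2.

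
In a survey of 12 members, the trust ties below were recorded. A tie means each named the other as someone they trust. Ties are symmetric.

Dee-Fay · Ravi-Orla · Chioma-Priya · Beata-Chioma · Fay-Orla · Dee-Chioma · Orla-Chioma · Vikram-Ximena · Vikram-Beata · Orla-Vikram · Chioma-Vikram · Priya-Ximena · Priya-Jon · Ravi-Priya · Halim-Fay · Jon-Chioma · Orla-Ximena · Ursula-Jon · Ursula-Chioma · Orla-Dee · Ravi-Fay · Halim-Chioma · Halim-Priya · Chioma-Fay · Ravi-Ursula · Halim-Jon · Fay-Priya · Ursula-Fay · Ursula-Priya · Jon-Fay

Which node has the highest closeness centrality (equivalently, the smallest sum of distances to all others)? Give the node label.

Farness (sum of distances to all others) for each node — Beata:21, Chioma:13, Dee:19, Fay:14, Halim:18, Jon:17, Orla:16, Priya:15, Ravi:19, Ursula:17, Vikram:18, Ximena:19.
The smallest farness is 13, for Chioma, so Chioma has the highest closeness.

Chioma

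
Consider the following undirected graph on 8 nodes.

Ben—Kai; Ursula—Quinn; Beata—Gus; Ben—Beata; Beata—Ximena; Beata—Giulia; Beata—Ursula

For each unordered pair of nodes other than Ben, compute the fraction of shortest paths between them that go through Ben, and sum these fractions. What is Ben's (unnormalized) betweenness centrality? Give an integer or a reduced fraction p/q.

6

Pairs whose geodesics pass through Ben — Kai–Giulia: 1; Kai–Ximena: 1; Kai–Ursula: 1; Kai–Quinn: 1; Kai–Beata: 1; Kai–Gus: 1.
All other pairs contribute 0.
Summing the contributions gives betweenness(Ben) = 6.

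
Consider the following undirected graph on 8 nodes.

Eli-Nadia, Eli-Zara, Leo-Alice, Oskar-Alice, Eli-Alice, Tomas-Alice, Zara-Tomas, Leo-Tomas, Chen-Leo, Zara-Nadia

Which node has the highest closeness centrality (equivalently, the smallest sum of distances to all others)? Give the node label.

Alice

Farness (sum of distances to all others) for each node — Alice:10, Chen:18, Eli:12, Leo:12, Nadia:16, Oskar:16, Tomas:11, Zara:13.
The smallest farness is 10, for Alice, so Alice has the highest closeness.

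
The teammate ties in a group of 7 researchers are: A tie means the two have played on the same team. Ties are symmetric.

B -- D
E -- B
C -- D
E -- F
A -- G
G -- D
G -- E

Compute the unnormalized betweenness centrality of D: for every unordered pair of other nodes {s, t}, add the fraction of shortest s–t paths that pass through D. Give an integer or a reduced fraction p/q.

6

Pairs whose geodesics pass through D — F–C: 2/2; B–C: 1; B–A: 1/2; B–G: 1/2; E–C: 2/2; C–A: 1; C–G: 1.
All other pairs contribute 0.
Summing the contributions gives betweenness(D) = 6.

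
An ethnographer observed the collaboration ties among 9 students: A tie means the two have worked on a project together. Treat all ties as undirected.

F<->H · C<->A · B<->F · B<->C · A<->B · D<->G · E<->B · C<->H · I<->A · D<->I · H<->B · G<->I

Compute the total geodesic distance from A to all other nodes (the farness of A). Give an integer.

Distances from A: B:1, C:1, D:2, E:2, F:2, G:2, H:2, I:1.
Sum = 1 + 1 + 2 + 2 + 2 + 2 + 2 + 1 = 13.

13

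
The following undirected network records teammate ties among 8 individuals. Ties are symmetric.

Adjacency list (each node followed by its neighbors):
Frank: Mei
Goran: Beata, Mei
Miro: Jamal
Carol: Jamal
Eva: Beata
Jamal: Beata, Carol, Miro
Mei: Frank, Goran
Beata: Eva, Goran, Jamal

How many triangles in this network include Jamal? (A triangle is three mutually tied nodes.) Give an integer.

Jamal's neighbors are Beata, Carol, and Miro, but none of them are tied to each other, so no triangle contains Jamal.

0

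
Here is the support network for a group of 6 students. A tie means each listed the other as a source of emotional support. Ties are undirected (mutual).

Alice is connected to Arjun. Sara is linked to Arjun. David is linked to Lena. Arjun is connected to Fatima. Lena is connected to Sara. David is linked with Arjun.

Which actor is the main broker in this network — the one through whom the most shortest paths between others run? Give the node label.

Arjun

Unnormalized betweenness of each node: Alice:0, Arjun:15/2, David:3/2, Fatima:0, Lena:1/2, Sara:3/2.
Arjun has the largest value, 15/2, making it the main broker — the node through which the most shortest paths run.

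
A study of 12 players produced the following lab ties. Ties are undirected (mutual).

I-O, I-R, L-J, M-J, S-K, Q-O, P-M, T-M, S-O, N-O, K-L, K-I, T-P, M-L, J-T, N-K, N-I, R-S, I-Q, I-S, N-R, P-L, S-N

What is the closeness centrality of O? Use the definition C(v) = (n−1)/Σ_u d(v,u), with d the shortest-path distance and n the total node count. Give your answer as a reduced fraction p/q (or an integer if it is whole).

11/28

Distances from O: I:1, J:4, K:2, L:3, M:4, N:1, P:4, Q:1, R:2, S:1, T:5. Sum = 28.
n = 12, so closeness = 11/28.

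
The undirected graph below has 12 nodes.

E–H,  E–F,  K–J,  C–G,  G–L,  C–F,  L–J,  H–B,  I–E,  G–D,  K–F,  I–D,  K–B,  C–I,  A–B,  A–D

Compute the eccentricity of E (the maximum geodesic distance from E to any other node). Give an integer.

Distances from E: A:3, B:2, C:2, D:2, F:1, G:3, H:1, I:1, J:3, K:2, L:4.
The largest is 4 (to L), so the eccentricity of E is 4.

4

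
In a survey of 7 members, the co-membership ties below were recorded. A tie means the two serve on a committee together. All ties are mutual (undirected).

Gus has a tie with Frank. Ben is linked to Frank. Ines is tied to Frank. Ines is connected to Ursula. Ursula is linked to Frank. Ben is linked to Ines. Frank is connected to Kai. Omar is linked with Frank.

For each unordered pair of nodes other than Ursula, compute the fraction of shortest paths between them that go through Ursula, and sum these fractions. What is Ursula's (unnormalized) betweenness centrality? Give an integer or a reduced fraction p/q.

No shortest path between any pair of other nodes passes through Ursula.
Summing the contributions gives betweenness(Ursula) = 0.

0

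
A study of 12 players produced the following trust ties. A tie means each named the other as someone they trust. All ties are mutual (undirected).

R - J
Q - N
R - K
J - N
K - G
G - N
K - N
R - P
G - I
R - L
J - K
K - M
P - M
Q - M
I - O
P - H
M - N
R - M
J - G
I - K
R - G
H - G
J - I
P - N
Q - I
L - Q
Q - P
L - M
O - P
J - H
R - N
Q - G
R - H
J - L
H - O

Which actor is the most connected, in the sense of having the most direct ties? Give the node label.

Degrees — G:7, H:5, I:5, J:7, K:6, L:4, M:6, N:7, O:3, P:6, Q:6, R:8.
The maximum is 8, attained only by R.

R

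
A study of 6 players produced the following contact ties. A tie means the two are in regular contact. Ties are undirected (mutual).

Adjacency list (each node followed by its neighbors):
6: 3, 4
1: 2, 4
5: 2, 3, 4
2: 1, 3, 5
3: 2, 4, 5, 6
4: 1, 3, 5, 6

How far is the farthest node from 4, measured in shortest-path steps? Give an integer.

Distances from 4: 1:1, 2:2, 3:1, 5:1, 6:1.
The largest is 2 (to 2), so the eccentricity of 4 is 2.

2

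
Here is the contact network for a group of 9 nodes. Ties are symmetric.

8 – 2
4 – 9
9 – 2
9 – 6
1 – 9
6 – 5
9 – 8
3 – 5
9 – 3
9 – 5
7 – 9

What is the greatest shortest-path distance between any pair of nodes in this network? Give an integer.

2

Eccentricity of each node (its greatest distance to any other): 1:2, 2:2, 3:2, 4:2, 5:2, 6:2, 7:2, 8:2, 9:1.
The maximum eccentricity is 2, realized for instance by the pair 1–3 via 1 – 9 – 3. So the diameter is 2.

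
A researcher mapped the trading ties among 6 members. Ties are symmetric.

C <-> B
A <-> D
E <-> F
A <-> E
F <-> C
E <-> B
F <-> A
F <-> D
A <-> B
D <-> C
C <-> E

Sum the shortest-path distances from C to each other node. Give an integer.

Distances from C: A:2, B:1, D:1, E:1, F:1.
Sum = 2 + 1 + 1 + 1 + 1 = 6.

6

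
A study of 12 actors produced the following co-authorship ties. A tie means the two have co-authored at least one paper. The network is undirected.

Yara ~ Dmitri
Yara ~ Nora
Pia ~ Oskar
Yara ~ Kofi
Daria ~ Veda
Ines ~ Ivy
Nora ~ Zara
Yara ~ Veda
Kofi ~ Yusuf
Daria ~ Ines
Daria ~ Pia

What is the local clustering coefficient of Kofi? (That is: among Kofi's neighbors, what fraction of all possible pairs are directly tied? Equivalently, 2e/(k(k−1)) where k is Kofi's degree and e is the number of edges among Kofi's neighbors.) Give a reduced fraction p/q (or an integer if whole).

0

Kofi's neighbors: Yara and Yusuf (k = 2).
Possible neighbor pairs: C(2,2) = 1. Edges among them: none → e = 0.
Clustering(Kofi) = 0/1.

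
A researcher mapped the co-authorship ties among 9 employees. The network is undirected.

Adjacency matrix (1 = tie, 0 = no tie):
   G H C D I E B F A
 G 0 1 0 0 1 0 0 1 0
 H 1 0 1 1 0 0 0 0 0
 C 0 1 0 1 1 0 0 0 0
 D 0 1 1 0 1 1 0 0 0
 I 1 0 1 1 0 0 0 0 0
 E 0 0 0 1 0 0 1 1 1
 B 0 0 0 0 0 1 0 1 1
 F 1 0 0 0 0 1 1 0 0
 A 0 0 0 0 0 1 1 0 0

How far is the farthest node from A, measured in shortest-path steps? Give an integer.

Distances from A: B:1, C:3, D:2, E:1, F:2, G:3, H:3, I:3.
The largest is 3 (to H, C, I, and G), so the eccentricity of A is 3.

3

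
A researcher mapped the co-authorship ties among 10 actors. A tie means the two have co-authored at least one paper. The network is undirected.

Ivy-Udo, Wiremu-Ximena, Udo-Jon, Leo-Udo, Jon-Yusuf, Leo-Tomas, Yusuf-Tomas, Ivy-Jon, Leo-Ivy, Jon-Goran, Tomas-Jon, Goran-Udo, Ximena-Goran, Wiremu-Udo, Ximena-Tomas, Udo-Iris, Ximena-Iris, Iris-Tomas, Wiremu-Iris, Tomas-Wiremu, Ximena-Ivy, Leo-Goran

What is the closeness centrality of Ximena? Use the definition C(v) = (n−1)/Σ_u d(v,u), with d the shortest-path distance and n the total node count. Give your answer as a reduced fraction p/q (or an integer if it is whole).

Distances from Ximena: Goran:1, Iris:1, Ivy:1, Jon:2, Leo:2, Tomas:1, Udo:2, Wiremu:1, Yusuf:2. Sum = 13.
n = 10, so closeness = 9/13.

9/13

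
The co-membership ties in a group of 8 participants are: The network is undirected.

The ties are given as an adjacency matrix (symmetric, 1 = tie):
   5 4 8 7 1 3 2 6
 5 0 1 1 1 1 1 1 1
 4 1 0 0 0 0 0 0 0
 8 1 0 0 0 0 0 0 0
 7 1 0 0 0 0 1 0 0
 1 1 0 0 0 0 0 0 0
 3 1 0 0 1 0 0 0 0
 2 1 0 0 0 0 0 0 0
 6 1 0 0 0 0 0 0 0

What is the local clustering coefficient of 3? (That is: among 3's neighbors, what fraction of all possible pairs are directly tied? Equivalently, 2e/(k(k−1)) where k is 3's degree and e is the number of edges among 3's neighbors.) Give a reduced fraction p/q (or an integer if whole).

1

3's neighbors: 5 and 7 (k = 2).
Possible neighbor pairs: C(2,2) = 1. Edges among them: 5–7 → e = 1.
Clustering(3) = 1/1.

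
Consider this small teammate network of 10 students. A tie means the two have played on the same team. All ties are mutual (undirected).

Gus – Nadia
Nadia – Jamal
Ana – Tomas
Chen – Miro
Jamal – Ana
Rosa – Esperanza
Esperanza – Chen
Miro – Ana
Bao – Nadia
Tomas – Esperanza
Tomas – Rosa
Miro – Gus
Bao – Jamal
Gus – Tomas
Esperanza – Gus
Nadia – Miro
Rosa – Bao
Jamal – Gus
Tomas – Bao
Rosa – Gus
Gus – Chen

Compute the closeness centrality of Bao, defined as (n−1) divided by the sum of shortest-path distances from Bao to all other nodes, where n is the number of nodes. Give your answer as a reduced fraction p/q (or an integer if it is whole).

Distances from Bao: Ana:2, Chen:3, Esperanza:2, Gus:2, Jamal:1, Miro:2, Nadia:1, Rosa:1, Tomas:1. Sum = 15.
n = 10, so closeness = 9/15 = 3/5.

3/5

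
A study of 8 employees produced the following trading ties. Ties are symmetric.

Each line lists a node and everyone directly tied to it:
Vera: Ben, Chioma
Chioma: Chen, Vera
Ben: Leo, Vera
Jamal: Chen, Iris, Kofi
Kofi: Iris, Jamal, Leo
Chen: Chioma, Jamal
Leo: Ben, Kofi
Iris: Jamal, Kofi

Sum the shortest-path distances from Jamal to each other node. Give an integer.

13

Distances from Jamal: Ben:3, Chen:1, Chioma:2, Iris:1, Kofi:1, Leo:2, Vera:3.
Sum = 3 + 1 + 2 + 1 + 1 + 2 + 3 = 13.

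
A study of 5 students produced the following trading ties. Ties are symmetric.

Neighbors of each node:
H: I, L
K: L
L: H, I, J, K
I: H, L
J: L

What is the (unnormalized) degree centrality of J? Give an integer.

J is directly tied to L. That is 1 neighbor, so the degree of J is 1.

1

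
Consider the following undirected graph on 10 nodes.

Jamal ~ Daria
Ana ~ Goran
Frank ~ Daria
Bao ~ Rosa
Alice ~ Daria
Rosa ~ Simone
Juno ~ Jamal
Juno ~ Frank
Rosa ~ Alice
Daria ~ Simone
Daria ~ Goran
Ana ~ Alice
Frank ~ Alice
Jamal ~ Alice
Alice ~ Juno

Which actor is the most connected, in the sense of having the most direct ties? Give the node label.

Alice

Degrees — Alice:6, Ana:2, Bao:1, Daria:5, Frank:3, Goran:2, Jamal:3, Juno:3, Rosa:3, Simone:2.
The maximum is 6, attained only by Alice.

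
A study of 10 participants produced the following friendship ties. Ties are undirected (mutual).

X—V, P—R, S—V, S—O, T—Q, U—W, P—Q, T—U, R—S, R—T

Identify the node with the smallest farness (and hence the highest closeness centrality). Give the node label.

Farness (sum of distances to all others) for each node — O:27, P:23, Q:25, R:17, S:19, T:19, U:25, V:25, W:33, X:33.
The smallest farness is 17, for R, so R has the highest closeness.

R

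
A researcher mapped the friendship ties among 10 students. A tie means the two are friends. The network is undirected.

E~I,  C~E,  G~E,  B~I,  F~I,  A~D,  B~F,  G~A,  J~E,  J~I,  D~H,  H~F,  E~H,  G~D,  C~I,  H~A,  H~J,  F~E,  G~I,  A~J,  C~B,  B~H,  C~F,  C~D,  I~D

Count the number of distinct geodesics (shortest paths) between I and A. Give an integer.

3

The shortest distance is 2. The length-2 paths are: I–J–A; I–G–A; I–D–A.
That gives 3 distinct shortest paths.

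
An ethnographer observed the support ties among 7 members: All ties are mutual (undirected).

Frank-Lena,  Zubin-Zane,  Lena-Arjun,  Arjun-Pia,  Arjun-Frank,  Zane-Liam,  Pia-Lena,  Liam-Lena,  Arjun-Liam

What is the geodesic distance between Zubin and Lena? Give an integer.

3

One shortest route is Zubin – Zane – Liam – Lena, which uses 3 edges, and at distance 2 from Zubin we only reach {Liam}, which does not include Lena. So d(Zubin,Lena) = 3.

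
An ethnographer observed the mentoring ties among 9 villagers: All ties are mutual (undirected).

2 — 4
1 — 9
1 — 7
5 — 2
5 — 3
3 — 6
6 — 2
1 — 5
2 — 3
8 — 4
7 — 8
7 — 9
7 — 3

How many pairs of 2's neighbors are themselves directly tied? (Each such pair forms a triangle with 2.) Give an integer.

2's neighbors: 3, 4, 5, and 6.
Neighbor pairs that are themselves tied: 2–3–5; 2–3–6. Each forms one triangle with 2, for 2 in total.

2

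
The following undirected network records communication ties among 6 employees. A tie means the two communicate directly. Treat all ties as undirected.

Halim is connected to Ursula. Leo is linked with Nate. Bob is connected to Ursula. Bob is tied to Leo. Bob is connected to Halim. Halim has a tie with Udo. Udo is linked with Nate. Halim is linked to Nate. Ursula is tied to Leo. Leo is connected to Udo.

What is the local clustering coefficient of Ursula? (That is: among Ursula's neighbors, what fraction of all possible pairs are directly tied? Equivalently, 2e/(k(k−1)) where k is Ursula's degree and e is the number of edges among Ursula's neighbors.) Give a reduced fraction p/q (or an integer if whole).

2/3

Ursula's neighbors: Bob, Halim, and Leo (k = 3).
Possible neighbor pairs: C(3,2) = 3. Edges among them: Bob–Halim, Bob–Leo → e = 2.
Clustering(Ursula) = 2/3.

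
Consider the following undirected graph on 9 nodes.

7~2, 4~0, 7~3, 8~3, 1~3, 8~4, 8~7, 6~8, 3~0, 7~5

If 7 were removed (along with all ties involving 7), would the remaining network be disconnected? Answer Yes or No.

Removing 7 leaves {0, 1, 3, 4, 6, and 8} with no path to {2}, so the network splits into 3 components. 7 is a cut vertex.

Yes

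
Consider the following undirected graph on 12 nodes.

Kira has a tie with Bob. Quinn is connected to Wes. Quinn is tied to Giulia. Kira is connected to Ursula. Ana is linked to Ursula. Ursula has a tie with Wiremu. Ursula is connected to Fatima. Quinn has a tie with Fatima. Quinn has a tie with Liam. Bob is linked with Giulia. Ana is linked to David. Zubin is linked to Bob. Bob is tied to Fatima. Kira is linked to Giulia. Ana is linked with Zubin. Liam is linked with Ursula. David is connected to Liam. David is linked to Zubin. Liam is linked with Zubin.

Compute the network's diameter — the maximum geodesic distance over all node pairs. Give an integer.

Eccentricity of each node (its greatest distance to any other): Ana:4, Bob:3, David:3, Fatima:3, Giulia:3, Kira:3, Liam:2, Quinn:3, Ursula:3, Wes:4, Wiremu:4, Zubin:3.
The maximum eccentricity is 4, realized for instance by the pair Wiremu–Wes via Wiremu – Ursula – Fatima – Quinn – Wes. So the diameter is 4.

4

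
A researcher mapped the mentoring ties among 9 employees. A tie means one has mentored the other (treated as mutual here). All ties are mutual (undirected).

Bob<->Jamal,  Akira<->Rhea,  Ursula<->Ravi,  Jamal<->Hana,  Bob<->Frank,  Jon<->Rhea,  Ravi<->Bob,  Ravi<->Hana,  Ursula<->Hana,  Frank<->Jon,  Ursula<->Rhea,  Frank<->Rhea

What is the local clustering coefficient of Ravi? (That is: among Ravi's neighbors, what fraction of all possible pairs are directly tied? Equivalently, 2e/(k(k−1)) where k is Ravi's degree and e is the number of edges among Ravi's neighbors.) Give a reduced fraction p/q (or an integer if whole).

1/3

Ravi's neighbors: Bob, Hana, and Ursula (k = 3).
Possible neighbor pairs: C(3,2) = 3. Edges among them: Hana–Ursula → e = 1.
Clustering(Ravi) = 1/3.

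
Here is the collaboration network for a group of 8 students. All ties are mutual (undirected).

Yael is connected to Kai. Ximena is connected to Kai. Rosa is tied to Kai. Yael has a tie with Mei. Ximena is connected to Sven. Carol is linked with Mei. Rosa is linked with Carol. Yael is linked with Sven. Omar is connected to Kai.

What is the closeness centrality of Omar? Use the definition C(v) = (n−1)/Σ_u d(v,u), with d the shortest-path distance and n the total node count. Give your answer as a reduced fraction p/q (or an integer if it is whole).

Distances from Omar: Carol:3, Kai:1, Mei:3, Rosa:2, Sven:3, Ximena:2, Yael:2. Sum = 16.
n = 8, so closeness = 7/16.

7/16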